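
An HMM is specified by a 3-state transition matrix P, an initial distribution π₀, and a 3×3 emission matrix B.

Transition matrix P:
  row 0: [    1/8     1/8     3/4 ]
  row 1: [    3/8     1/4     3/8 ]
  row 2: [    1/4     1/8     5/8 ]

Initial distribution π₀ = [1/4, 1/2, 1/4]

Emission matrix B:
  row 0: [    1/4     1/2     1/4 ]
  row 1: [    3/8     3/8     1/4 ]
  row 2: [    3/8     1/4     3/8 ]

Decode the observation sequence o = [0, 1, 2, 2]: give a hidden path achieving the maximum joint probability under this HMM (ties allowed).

path = [1, 0, 2, 2]

t=0: δ = [6.250e-02, 1.875e-01, 9.375e-02]  (obs o_0=0)
t=1: δ = [3.516e-02, 1.758e-02, 1.758e-02]  ψ = [1, 1, 1]  (obs o_1=1)
t=2: δ = [1.648e-03, 1.099e-03, 9.888e-03]  ψ = [1, 0, 0]  (obs o_2=2)
t=3: δ = [6.180e-04, 3.090e-04, 2.317e-03]  ψ = [2, 2, 2]  (obs o_3=2)
backtrack: best end state = 2; path = [1, 0, 2, 2]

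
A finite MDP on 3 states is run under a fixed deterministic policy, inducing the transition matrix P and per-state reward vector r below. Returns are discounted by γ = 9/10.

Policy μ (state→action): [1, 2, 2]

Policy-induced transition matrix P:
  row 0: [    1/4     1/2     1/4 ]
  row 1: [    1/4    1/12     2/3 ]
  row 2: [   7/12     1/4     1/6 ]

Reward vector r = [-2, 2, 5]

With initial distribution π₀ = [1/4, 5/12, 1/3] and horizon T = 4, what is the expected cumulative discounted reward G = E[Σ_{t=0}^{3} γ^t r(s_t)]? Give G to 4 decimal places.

t=0: π = [0.2500, 0.4167, 0.3333], E[r] = 2.0000, γ^t·E[r] = 2.000000, running G = 2.000000
t=1: π = [0.3611, 0.2431, 0.3958], E[r] = 1.7431, γ^t·E[r] = 1.568750, running G = 3.568750
t=2: π = [0.3819, 0.2998, 0.3183], E[r] = 1.4271, γ^t·E[r] = 1.155938, running G = 4.724688
t=3: π = [0.3561, 0.2955, 0.3484], E[r] = 1.6208, γ^t·E[r] = 1.181531, running G = 5.906219

G = 5.9062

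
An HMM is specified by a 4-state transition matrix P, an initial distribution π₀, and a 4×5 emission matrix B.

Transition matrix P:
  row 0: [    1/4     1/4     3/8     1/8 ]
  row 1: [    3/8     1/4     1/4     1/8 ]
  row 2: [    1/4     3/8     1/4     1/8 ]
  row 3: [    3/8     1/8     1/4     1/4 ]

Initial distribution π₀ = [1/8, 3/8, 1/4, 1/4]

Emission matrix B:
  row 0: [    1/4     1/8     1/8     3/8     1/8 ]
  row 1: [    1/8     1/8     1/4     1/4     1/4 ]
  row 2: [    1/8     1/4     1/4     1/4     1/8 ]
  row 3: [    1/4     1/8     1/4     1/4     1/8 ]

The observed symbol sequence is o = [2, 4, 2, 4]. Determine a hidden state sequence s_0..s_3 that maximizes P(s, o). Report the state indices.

t=0: δ = [1.562e-02, 9.375e-02, 6.250e-02, 6.250e-02]  (obs o_0=2)
t=1: δ = [4.395e-03, 5.859e-03, 2.930e-03, 1.953e-03]  ψ = [1, 1, 1, 3]  (obs o_1=4)
t=2: δ = [2.747e-04, 3.662e-04, 4.120e-04, 1.831e-04]  ψ = [1, 1, 0, 1]  (obs o_2=2)
t=3: δ = [1.717e-05, 3.862e-05, 1.287e-05, 6.437e-06]  ψ = [1, 2, 0, 2]  (obs o_3=4)
backtrack: best end state = 1; path = [1, 0, 2, 1]

path = [1, 0, 2, 1]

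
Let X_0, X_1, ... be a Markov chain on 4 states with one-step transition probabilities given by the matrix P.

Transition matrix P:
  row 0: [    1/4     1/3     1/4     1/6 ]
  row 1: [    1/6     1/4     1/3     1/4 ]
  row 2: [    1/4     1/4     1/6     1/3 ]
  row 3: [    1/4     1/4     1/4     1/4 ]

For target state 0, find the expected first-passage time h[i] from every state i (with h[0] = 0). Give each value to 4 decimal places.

First-step conditioning: h[0] = 0; for i ≠ 0, h[i] = 1 + Σ_k P[i][k]·h[k].
  h[1] = 1 + 1/4·h[1] + 1/3·h[2] + 1/4·h[3]
  h[2] = 1 + 1/4·h[1] + 1/6·h[2] + 1/3·h[3]
  h[3] = 1 + 1/4·h[1] + 1/4·h[2] + 1/4·h[3]
Solving the 3×3 linear system over states ≠ 0 gives exactly h = [0, 52/11, 48/11, 48/11] (h[0] = 0 is the target).

h = [0.0000, 4.7273, 4.3636, 4.3636]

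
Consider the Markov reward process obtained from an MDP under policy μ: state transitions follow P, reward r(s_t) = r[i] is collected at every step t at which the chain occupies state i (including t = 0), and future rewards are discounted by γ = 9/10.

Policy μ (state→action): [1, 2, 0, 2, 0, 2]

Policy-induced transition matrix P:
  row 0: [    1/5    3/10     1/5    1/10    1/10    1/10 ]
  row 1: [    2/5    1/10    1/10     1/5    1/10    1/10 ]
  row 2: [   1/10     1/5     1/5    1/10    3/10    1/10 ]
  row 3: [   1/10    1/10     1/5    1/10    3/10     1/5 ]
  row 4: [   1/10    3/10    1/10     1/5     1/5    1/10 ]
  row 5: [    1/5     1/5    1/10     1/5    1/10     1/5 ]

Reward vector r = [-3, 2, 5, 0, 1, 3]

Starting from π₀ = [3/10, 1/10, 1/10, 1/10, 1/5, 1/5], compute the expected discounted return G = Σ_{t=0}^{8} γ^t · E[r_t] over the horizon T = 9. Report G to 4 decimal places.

G = 6.4598

t=0: π = [0.3000, 0.1000, 0.1000, 0.1000, 0.2000, 0.2000], E[r] = 0.6000, γ^t·E[r] = 0.600000, running G = 0.600000
t=1: π = [0.1800, 0.2300, 0.1500, 0.1500, 0.1600, 0.1300], E[r] = 1.2200, γ^t·E[r] = 1.098000, running G = 1.698000
t=2: π = [0.2000, 0.1960, 0.1480, 0.1520, 0.1760, 0.1280], E[r] = 1.0920, γ^t·E[r] = 0.884520, running G = 2.582520
t=3: π = [0.1916, 0.2028, 0.1500, 0.1500, 0.1776, 0.1280], E[r] = 1.1424, γ^t·E[r] = 0.832810, running G = 3.415330
t=4: π = [0.1928, 0.2016, 0.1492, 0.1508, 0.1778, 0.1278], E[r] = 1.1318, γ^t·E[r] = 0.742600, running G = 4.157930
t=5: π = [0.1926, 0.2018, 0.1493, 0.1507, 0.1778, 0.1279], E[r] = 1.1337, γ^t·E[r] = 0.669455, running G = 4.827385
t=6: π = [0.1926, 0.2018, 0.1493, 0.1507, 0.1778, 0.1279], E[r] = 1.1334, γ^t·E[r] = 0.602355, running G = 5.429740
t=7: π = [0.1926, 0.2018, 0.1493, 0.1507, 0.1778, 0.1279], E[r] = 1.1335, γ^t·E[r] = 0.542142, running G = 5.971881
t=8: π = [0.1926, 0.2018, 0.1493, 0.1507, 0.1778, 0.1279], E[r] = 1.1335, γ^t·E[r] = 0.487925, running G = 6.459806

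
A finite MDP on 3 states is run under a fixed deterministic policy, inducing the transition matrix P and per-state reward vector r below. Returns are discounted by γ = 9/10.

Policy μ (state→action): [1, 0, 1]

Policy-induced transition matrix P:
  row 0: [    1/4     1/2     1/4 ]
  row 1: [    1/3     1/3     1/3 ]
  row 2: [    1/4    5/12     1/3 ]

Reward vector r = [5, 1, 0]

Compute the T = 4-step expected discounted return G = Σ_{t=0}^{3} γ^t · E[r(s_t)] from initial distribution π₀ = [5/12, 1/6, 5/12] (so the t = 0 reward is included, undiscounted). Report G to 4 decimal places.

G = 6.6473

t=0: π = [0.4167, 0.1667, 0.4167], E[r] = 2.2500, γ^t·E[r] = 2.250000, running G = 2.250000
t=1: π = [0.2639, 0.4375, 0.2986], E[r] = 1.7569, γ^t·E[r] = 1.581250, running G = 3.831250
t=2: π = [0.2865, 0.4022, 0.3113], E[r] = 1.8345, γ^t·E[r] = 1.485938, running G = 5.317188
t=3: π = [0.2835, 0.4070, 0.3095], E[r] = 1.8246, γ^t·E[r] = 1.330137, running G = 6.647324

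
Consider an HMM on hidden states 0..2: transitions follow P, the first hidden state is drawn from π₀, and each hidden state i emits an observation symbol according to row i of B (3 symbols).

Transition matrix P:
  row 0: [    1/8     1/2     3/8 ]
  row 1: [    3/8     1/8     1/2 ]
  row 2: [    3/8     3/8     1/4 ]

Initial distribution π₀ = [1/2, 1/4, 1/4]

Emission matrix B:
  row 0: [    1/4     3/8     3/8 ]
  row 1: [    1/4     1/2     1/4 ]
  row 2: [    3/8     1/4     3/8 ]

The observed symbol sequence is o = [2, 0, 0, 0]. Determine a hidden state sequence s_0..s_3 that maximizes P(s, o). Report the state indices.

t=0: δ = [1.875e-01, 6.250e-02, 9.375e-02]  (obs o_0=2)
t=1: δ = [8.789e-03, 2.344e-02, 2.637e-02]  ψ = [2, 0, 0]  (obs o_1=0)
t=2: δ = [2.472e-03, 2.472e-03, 4.395e-03]  ψ = [2, 2, 1]  (obs o_2=0)
t=3: δ = [4.120e-04, 4.120e-04, 4.635e-04]  ψ = [2, 2, 1]  (obs o_3=0)
backtrack: best end state = 2; path = [0, 2, 1, 2]

path = [0, 2, 1, 2]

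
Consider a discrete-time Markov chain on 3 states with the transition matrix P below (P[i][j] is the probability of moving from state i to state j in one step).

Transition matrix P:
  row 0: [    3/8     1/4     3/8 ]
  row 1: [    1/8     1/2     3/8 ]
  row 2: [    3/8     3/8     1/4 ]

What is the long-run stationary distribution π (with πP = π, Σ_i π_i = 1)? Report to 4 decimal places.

π = [0.2778, 0.3889, 0.3333]

Balance equations π_j = Σ_i π_i·P[i][j]:
  π_0 = 3/8·π_0 + 1/8·π_1 + 3/8·π_2
  π_1 = 1/4·π_0 + 1/2·π_1 + 3/8·π_2
  normalize: π_0 + π_1 + π_2 = 1
Solving the linear system gives exactly π = [5/18, 7/18, 1/3].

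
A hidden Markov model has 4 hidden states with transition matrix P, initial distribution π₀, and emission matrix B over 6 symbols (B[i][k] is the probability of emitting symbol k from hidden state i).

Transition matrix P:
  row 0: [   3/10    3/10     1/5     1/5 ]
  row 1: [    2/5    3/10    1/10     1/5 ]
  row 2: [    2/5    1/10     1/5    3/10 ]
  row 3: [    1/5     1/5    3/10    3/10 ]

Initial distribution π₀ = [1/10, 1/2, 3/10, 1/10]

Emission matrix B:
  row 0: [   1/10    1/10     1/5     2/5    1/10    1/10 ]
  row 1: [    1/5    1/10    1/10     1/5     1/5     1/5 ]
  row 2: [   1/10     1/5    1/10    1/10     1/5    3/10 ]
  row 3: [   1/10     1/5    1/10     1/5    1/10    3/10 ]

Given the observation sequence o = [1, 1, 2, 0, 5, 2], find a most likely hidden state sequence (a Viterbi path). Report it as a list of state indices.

t=0: δ = [1.000e-02, 5.000e-02, 6.000e-02, 2.000e-02]  (obs o_0=1)
t=1: δ = [2.400e-03, 1.500e-03, 2.400e-03, 3.600e-03]  ψ = [2, 1, 2, 2]  (obs o_1=1)
t=2: δ = [1.920e-04, 7.200e-05, 1.080e-04, 1.080e-04]  ψ = [2, 0, 3, 3]  (obs o_2=2)
t=3: δ = [5.760e-06, 1.152e-05, 3.840e-06, 3.840e-06]  ψ = [0, 0, 0, 0]  (obs o_3=0)
t=4: δ = [4.608e-07, 6.912e-07, 3.456e-07, 6.912e-07]  ψ = [1, 1, 0, 1]  (obs o_4=5)
t=5: δ = [5.530e-08, 2.074e-08, 2.074e-08, 2.074e-08]  ψ = [1, 1, 3, 3]  (obs o_5=2)
backtrack: best end state = 0; path = [2, 2, 0, 1, 1, 0]

path = [2, 2, 0, 1, 1, 0]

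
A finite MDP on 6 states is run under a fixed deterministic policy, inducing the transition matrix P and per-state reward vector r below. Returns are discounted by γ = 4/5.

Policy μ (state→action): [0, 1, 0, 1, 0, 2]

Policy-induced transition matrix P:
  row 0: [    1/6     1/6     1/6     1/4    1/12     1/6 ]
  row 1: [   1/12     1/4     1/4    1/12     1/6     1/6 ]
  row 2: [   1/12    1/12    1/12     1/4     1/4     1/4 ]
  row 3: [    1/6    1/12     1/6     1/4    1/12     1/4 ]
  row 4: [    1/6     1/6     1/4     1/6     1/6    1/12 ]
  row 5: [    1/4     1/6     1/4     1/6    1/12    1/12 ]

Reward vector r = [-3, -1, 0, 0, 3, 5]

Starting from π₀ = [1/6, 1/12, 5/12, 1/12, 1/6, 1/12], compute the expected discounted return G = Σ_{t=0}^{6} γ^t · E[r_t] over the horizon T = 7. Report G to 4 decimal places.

t=0: π = [0.1667, 0.0833, 0.4167, 0.0833, 0.1667, 0.0833], E[r] = 0.3333, γ^t·E[r] = 0.333333, running G = 0.333333
t=1: π = [0.1319, 0.1319, 0.1597, 0.2153, 0.1736, 0.1875], E[r] = 0.9306, γ^t·E[r] = 0.744444, running G = 1.077778
t=2: π = [0.1580, 0.1464, 0.1944, 0.1979, 0.1354, 0.1678], E[r] = 0.6250, γ^t·E[r] = 0.400000, running G = 1.477778
t=3: π = [0.1522, 0.1462, 0.1879, 0.2003, 0.1392, 0.1741], E[r] = 0.6852, γ^t·E[r] = 0.350840, running G = 1.828617
t=4: π = [0.1533, 0.1465, 0.1893, 0.1995, 0.1384, 0.1729], E[r] = 0.6734, γ^t·E[r] = 0.275819, running G = 2.104436
t=5: π = [0.1531, 0.1465, 0.1890, 0.1996, 0.1386, 0.1731], E[r] = 0.6757, γ^t·E[r] = 0.221427, running G = 2.325863
t=6: π = [0.1531, 0.1465, 0.1891, 0.1996, 0.1386, 0.1731], E[r] = 0.6753, γ^t·E[r] = 0.177027, running G = 2.502890

G = 2.5029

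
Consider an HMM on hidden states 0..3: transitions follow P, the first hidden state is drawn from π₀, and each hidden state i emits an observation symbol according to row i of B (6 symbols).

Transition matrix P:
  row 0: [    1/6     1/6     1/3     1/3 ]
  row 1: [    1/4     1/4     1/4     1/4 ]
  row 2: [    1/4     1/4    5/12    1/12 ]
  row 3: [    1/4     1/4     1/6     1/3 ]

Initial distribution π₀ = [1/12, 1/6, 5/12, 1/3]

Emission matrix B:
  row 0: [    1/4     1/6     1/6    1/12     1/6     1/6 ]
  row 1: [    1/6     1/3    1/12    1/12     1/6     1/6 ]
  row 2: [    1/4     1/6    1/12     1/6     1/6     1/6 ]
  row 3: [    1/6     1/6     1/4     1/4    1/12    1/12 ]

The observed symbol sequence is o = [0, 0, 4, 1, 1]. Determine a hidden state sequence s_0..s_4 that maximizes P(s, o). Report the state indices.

path = [2, 2, 2, 1, 1]

t=0: δ = [2.083e-02, 2.778e-02, 1.042e-01, 5.556e-02]  (obs o_0=0)
t=1: δ = [6.510e-03, 4.340e-03, 1.085e-02, 3.086e-03]  ψ = [2, 2, 2, 3]  (obs o_1=0)
t=2: δ = [4.521e-04, 4.521e-04, 7.535e-04, 1.808e-04]  ψ = [2, 2, 2, 0]  (obs o_2=4)
t=3: δ = [3.140e-05, 6.279e-05, 5.233e-05, 2.512e-05]  ψ = [2, 2, 2, 0]  (obs o_3=1)
t=4: δ = [2.616e-06, 5.233e-06, 3.634e-06, 2.616e-06]  ψ = [1, 1, 2, 1]  (obs o_4=1)
backtrack: best end state = 1; path = [2, 2, 2, 1, 1]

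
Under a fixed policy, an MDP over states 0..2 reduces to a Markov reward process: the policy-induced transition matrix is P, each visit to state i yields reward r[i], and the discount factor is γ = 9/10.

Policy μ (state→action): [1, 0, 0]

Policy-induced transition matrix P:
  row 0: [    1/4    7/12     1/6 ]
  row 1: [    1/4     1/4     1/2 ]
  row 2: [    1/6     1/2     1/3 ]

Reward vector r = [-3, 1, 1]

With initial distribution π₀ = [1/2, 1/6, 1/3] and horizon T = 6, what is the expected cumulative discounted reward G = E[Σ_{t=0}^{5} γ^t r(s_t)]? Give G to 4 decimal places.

G = -0.5815

t=0: π = [0.5000, 0.1667, 0.3333], E[r] = -1.0000, γ^t·E[r] = -1.000000, running G = -1.000000
t=1: π = [0.2222, 0.5000, 0.2778], E[r] = 0.1111, γ^t·E[r] = 0.100000, running G = -0.900000
t=2: π = [0.2269, 0.3935, 0.3796], E[r] = 0.0926, γ^t·E[r] = 0.075000, running G = -0.825000
t=3: π = [0.2184, 0.4205, 0.3611], E[r] = 0.1265, γ^t·E[r] = 0.092250, running G = -0.732750
t=4: π = [0.2199, 0.4131, 0.3670], E[r] = 0.1204, γ^t·E[r] = 0.078975, running G = -0.653775
t=5: π = [0.2194, 0.4151, 0.3655], E[r] = 0.1223, γ^t·E[r] = 0.072242, running G = -0.581533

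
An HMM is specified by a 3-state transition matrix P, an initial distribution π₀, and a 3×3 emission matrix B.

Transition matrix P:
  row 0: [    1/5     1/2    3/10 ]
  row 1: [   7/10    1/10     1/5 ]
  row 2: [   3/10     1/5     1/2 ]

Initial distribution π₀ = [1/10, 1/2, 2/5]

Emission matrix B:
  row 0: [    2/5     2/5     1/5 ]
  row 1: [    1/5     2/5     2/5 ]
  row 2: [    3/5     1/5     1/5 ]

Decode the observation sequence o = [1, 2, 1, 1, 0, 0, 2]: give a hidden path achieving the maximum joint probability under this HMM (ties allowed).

t=0: δ = [4.000e-02, 2.000e-01, 8.000e-02]  (obs o_0=1)
t=1: δ = [2.800e-02, 8.000e-03, 8.000e-03]  ψ = [1, 0, 1]  (obs o_1=2)
t=2: δ = [2.240e-03, 5.600e-03, 1.680e-03]  ψ = [0, 0, 0]  (obs o_2=1)
t=3: δ = [1.568e-03, 4.480e-04, 2.240e-04]  ψ = [1, 0, 1]  (obs o_3=1)
t=4: δ = [1.254e-04, 1.568e-04, 2.822e-04]  ψ = [0, 0, 0]  (obs o_4=0)
t=5: δ = [4.390e-05, 1.254e-05, 8.467e-05]  ψ = [1, 0, 2]  (obs o_5=0)
t=6: δ = [5.080e-06, 8.781e-06, 8.467e-06]  ψ = [2, 0, 2]  (obs o_6=2)
backtrack: best end state = 1; path = [1, 0, 1, 0, 1, 0, 1]

path = [1, 0, 1, 0, 1, 0, 1]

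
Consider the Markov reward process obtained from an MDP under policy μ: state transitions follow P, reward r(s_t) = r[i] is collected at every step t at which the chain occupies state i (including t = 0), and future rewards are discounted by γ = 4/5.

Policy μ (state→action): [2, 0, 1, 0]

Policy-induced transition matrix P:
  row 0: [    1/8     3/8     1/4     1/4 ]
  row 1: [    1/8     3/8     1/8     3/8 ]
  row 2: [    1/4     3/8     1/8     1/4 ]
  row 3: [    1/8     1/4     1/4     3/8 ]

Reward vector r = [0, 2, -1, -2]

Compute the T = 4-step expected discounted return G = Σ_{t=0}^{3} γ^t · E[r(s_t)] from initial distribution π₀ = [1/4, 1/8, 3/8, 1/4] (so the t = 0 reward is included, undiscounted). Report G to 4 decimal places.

G = -0.9019

t=0: π = [0.2500, 0.1250, 0.3750, 0.2500], E[r] = -0.6250, γ^t·E[r] = -0.625000, running G = -0.625000
t=1: π = [0.1719, 0.3438, 0.1875, 0.2969], E[r] = -0.0938, γ^t·E[r] = -0.075000, running G = -0.700000
t=2: π = [0.1484, 0.3379, 0.1836, 0.3301], E[r] = -0.1680, γ^t·E[r] = -0.107500, running G = -0.807500
t=3: π = [0.1479, 0.3337, 0.1848, 0.3335], E[r] = -0.1843, γ^t·E[r] = -0.094375, running G = -0.901875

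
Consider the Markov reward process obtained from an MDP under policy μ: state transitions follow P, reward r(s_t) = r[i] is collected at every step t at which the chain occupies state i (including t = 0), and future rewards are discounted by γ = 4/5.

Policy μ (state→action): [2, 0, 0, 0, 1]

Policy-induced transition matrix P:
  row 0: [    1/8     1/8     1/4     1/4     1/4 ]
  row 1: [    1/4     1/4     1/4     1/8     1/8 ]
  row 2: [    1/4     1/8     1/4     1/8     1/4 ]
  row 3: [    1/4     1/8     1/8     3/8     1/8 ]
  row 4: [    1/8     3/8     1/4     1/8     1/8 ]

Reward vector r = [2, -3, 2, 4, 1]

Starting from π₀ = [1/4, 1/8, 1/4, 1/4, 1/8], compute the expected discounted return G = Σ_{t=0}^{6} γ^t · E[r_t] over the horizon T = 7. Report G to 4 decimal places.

G = 5.5691

t=0: π = [0.2500, 0.1250, 0.2500, 0.2500, 0.1250], E[r] = 1.7500, γ^t·E[r] = 1.750000, running G = 1.750000
t=1: π = [0.2031, 0.1719, 0.2188, 0.2188, 0.1875], E[r] = 1.3906, γ^t·E[r] = 1.112500, running G = 2.862500
t=2: π = [0.2012, 0.1934, 0.2227, 0.2051, 0.1777], E[r] = 1.2656, γ^t·E[r] = 0.810000, running G = 3.672500
t=3: π = [0.2026, 0.1936, 0.2244, 0.2014, 0.1780], E[r] = 1.2568, γ^t·E[r] = 0.643500, running G = 4.316000
t=4: π = [0.2024, 0.1937, 0.2248, 0.2007, 0.1784], E[r] = 1.2545, γ^t·E[r] = 0.513850, running G = 4.829850
t=5: π = [0.2024, 0.1938, 0.2249, 0.2005, 0.1784], E[r] = 1.2535, γ^t·E[r] = 0.410751, running G = 5.240601
t=6: π = [0.2024, 0.1938, 0.2249, 0.2004, 0.1784], E[r] = 1.2533, γ^t·E[r] = 0.328542, running G = 5.569143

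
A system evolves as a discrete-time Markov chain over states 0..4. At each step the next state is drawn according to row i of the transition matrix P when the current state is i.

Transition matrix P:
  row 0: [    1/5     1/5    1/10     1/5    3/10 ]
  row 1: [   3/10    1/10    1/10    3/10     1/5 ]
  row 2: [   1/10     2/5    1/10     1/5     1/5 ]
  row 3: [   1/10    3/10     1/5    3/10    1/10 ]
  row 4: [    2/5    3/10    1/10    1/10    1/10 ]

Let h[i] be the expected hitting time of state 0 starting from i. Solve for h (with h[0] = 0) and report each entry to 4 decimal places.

h = [0.0000, 4.1737, 4.9120, 5.1377, 3.6190]

First-step conditioning: h[0] = 0; for i ≠ 0, h[i] = 1 + Σ_k P[i][k]·h[k].
  h[1] = 1 + 1/10·h[1] + 1/10·h[2] + 3/10·h[3] + 1/5·h[4]
  h[2] = 1 + 2/5·h[1] + 1/10·h[2] + 1/5·h[3] + 1/5·h[4]
  h[3] = 1 + 3/10·h[1] + 1/5·h[2] + 3/10·h[3] + 1/10·h[4]
  h[4] = 1 + 3/10·h[1] + 1/10·h[2] + 1/10·h[3] + 1/10·h[4]
Solving the 4×4 linear system over states ≠ 0 gives exactly h = [0, 5455/1307, 6420/1307, 6715/1307, 4730/1307] (h[0] = 0 is the target).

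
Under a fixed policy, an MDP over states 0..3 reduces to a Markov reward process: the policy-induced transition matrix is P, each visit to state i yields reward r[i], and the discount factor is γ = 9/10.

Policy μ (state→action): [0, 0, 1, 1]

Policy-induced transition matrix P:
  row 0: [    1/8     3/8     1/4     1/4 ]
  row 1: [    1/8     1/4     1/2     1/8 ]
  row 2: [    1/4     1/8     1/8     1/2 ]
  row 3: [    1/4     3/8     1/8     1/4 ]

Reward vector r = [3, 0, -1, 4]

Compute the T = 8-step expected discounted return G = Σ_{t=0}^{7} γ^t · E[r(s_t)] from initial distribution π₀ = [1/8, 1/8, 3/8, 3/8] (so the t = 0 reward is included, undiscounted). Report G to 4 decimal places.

t=0: π = [0.1250, 0.1250, 0.3750, 0.3750], E[r] = 1.5000, γ^t·E[r] = 1.500000, running G = 1.500000
t=1: π = [0.2188, 0.2656, 0.1875, 0.3281], E[r] = 1.7813, γ^t·E[r] = 1.603125, running G = 3.103125
t=2: π = [0.1895, 0.2949, 0.2520, 0.2637], E[r] = 1.3711, γ^t·E[r] = 1.110586, running G = 4.213711
t=3: π = [0.1895, 0.2751, 0.2593, 0.2761], E[r] = 1.4136, γ^t·E[r] = 1.030496, running G = 5.244207
t=4: π = [0.1919, 0.2758, 0.2519, 0.2804], E[r] = 1.4456, γ^t·E[r] = 0.948470, running G = 6.192676
t=5: π = [0.1915, 0.2776, 0.2524, 0.2785], E[r] = 1.4362, γ^t·E[r] = 0.848041, running G = 7.040717
t=6: π = [0.1914, 0.2772, 0.2530, 0.2784], E[r] = 1.4347, γ^t·E[r] = 0.762454, running G = 7.803171
t=7: π = [0.1914, 0.2771, 0.2529, 0.2786], E[r] = 1.4358, γ^t·E[r] = 0.686759, running G = 8.489931

G = 8.4899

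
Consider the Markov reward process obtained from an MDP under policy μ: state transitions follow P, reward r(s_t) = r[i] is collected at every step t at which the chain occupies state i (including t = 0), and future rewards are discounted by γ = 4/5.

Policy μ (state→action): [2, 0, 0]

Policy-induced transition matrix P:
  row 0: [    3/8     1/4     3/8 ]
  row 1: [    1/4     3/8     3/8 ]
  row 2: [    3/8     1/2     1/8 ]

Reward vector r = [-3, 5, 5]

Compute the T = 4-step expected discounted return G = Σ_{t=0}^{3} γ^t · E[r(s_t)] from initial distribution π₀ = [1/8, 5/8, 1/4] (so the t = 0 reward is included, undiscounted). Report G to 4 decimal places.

G = 8.8470

t=0: π = [0.1250, 0.6250, 0.2500], E[r] = 4.0000, γ^t·E[r] = 4.000000, running G = 4.000000
t=1: π = [0.2969, 0.3906, 0.3125], E[r] = 2.6250, γ^t·E[r] = 2.100000, running G = 6.100000
t=2: π = [0.3262, 0.3770, 0.2969], E[r] = 2.3906, γ^t·E[r] = 1.530000, running G = 7.630000
t=3: π = [0.3279, 0.3713, 0.3008], E[r] = 2.3770, γ^t·E[r] = 1.217000, running G = 8.847000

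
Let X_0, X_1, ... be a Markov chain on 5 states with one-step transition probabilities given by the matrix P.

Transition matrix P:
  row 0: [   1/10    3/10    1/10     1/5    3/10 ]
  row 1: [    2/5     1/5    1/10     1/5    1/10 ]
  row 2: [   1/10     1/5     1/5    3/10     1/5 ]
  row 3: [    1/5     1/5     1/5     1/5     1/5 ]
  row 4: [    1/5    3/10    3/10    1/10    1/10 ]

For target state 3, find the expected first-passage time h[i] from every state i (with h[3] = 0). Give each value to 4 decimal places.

h = [5.1015, 5.0423, 4.5051, 0.0000, 5.4272]

First-step conditioning: h[3] = 0; for i ≠ 3, h[i] = 1 + Σ_k P[i][k]·h[k].
  h[0] = 1 + 1/10·h[0] + 3/10·h[1] + 1/10·h[2] + 3/10·h[4]
  h[1] = 1 + 2/5·h[0] + 1/5·h[1] + 1/10·h[2] + 1/10·h[4]
  h[2] = 1 + 1/10·h[0] + 1/5·h[1] + 1/5·h[2] + 1/5·h[4]
  h[4] = 1 + 1/5·h[0] + 3/10·h[1] + 3/10·h[2] + 1/10·h[4]
Solving the 4×4 linear system over states ≠ 3 gives exactly h = [1005/197, 2980/591, 1775/394, 0, 6415/1182] (h[3] = 0 is the target).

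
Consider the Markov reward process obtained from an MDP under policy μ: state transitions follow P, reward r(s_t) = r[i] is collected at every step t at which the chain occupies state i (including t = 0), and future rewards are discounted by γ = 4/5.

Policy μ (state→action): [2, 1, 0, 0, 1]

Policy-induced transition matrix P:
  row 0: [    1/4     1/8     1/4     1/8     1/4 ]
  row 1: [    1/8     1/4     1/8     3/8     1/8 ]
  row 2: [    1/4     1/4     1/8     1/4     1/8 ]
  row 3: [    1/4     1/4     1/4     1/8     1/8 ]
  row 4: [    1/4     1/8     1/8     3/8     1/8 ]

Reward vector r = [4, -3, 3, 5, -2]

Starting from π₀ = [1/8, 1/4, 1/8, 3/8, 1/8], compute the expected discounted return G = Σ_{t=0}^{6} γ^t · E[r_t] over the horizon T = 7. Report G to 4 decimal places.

t=0: π = [0.1250, 0.2500, 0.1250, 0.3750, 0.1250], E[r] = 1.7500, γ^t·E[r] = 1.750000, running G = 1.750000
t=1: π = [0.2188, 0.2188, 0.1875, 0.2344, 0.1406], E[r] = 1.6719, γ^t·E[r] = 1.337500, running G = 3.087500
t=2: π = [0.2227, 0.2051, 0.1816, 0.2383, 0.1523], E[r] = 1.7070, γ^t·E[r] = 1.092500, running G = 4.180000
t=3: π = [0.2244, 0.2031, 0.1826, 0.2371, 0.1528], E[r] = 1.7156, γ^t·E[r] = 0.878375, running G = 5.058375
t=4: π = [0.2246, 0.2029, 0.1827, 0.2368, 0.1530], E[r] = 1.7159, γ^t·E[r] = 0.702838, running G = 5.761213
t=5: π = [0.2246, 0.2028, 0.1827, 0.2368, 0.1531], E[r] = 1.7161, γ^t·E[r] = 0.562339, running G = 6.323551
t=6: π = [0.2247, 0.2028, 0.1827, 0.2368, 0.1531], E[r] = 1.7161, γ^t·E[r] = 0.449877, running G = 6.773428

G = 6.7734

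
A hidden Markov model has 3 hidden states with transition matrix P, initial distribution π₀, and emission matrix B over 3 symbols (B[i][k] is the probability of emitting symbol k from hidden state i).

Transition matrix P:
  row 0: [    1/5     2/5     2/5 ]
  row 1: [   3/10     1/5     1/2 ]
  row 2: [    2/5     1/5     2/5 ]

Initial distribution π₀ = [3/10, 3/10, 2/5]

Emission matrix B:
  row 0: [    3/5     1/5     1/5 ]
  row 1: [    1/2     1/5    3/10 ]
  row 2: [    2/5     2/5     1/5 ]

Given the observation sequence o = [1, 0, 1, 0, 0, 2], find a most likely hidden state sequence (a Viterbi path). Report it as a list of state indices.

path = [2, 0, 2, 0, 1, 2]

t=0: δ = [6.000e-02, 6.000e-02, 1.600e-01]  (obs o_0=1)
t=1: δ = [3.840e-02, 1.600e-02, 2.560e-02]  ψ = [2, 2, 2]  (obs o_1=0)
t=2: δ = [2.048e-03, 3.072e-03, 6.144e-03]  ψ = [2, 0, 0]  (obs o_2=1)
t=3: δ = [1.475e-03, 6.144e-04, 9.830e-04]  ψ = [2, 2, 2]  (obs o_3=0)
t=4: δ = [2.359e-04, 2.949e-04, 2.359e-04]  ψ = [2, 0, 0]  (obs o_4=0)
t=5: δ = [1.887e-05, 2.831e-05, 2.949e-05]  ψ = [2, 0, 1]  (obs o_5=2)
backtrack: best end state = 2; path = [2, 0, 2, 0, 1, 2]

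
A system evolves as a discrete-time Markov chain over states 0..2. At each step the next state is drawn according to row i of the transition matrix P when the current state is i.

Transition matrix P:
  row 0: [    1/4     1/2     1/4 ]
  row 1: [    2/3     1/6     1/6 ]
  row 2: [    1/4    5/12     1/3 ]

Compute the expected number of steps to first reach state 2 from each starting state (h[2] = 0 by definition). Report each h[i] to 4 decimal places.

h = [4.5714, 4.8571, 0.0000]

First-step conditioning: h[2] = 0; for i ≠ 2, h[i] = 1 + Σ_k P[i][k]·h[k].
  h[0] = 1 + 1/4·h[0] + 1/2·h[1]
  h[1] = 1 + 2/3·h[0] + 1/6·h[1]
Solving the 2×2 linear system over states ≠ 2 gives exactly h = [32/7, 34/7, 0] (h[2] = 0 is the target).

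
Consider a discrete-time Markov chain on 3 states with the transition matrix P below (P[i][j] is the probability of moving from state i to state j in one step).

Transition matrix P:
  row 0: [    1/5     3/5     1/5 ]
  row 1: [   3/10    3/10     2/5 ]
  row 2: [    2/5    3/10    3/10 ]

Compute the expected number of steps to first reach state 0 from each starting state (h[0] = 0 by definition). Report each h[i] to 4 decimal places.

h = [0.0000, 2.9730, 2.7027]

First-step conditioning: h[0] = 0; for i ≠ 0, h[i] = 1 + Σ_k P[i][k]·h[k].
  h[1] = 1 + 3/10·h[1] + 2/5·h[2]
  h[2] = 1 + 3/10·h[1] + 3/10·h[2]
Solving the 2×2 linear system over states ≠ 0 gives exactly h = [0, 110/37, 100/37] (h[0] = 0 is the target).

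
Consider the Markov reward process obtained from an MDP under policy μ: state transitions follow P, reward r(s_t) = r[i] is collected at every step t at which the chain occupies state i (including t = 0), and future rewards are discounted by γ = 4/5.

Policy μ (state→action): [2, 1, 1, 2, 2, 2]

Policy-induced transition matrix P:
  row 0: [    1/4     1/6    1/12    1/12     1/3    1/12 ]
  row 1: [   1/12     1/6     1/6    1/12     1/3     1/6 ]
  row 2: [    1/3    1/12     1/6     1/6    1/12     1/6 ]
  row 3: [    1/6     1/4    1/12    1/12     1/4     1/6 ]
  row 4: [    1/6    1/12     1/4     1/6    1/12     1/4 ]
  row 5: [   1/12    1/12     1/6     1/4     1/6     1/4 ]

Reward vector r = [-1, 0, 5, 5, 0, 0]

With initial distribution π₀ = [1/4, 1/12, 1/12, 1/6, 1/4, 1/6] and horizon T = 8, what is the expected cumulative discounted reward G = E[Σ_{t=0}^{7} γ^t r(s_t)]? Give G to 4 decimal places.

G = 5.1404

t=0: π = [0.2500, 0.0833, 0.0833, 0.1667, 0.2500, 0.1667], E[r] = 1.0000, γ^t·E[r] = 1.000000, running G = 1.000000
t=1: π = [0.1806, 0.1389, 0.1528, 0.1389, 0.2083, 0.1806], E[r] = 1.2778, γ^t·E[r] = 1.022222, running G = 2.022222
t=2: π = [0.1806, 0.1331, 0.1574, 0.1435, 0.2014, 0.1840], E[r] = 1.3241, γ^t·E[r] = 0.847407, running G = 2.869630
t=3: π = [0.1815, 0.1334, 0.1564, 0.1439, 0.2010, 0.1837], E[r] = 1.3202, γ^t·E[r] = 0.675951, running G = 3.545580
t=4: π = [0.1814, 0.1336, 0.1563, 0.1437, 0.2014, 0.1836], E[r] = 1.3188, γ^t·E[r] = 0.540168, running G = 4.085748
t=5: π = [0.1814, 0.1335, 0.1563, 0.1437, 0.2013, 0.1836], E[r] = 1.3190, γ^t·E[r] = 0.432218, running G = 4.517966
t=6: π = [0.1814, 0.1335, 0.1563, 0.1437, 0.2013, 0.1836], E[r] = 1.3191, γ^t·E[r] = 0.345784, running G = 4.863750
t=7: π = [0.1814, 0.1335, 0.1563, 0.1437, 0.2013, 0.1836], E[r] = 1.3191, γ^t·E[r] = 0.276625, running G = 5.140375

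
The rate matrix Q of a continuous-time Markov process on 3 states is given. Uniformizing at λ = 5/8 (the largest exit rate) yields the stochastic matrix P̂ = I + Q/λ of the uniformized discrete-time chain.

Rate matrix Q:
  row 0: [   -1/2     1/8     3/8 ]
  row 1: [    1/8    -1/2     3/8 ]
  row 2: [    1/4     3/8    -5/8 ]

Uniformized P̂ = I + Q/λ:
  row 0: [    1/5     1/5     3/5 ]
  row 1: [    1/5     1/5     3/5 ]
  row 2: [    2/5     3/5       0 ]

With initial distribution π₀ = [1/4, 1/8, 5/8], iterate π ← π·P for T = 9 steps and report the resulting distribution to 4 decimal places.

t=0: π = [0.2500, 0.1250, 0.6250]
t=1: π = [0.3250, 0.4500, 0.2250]
t=2: π = [0.2450, 0.2900, 0.4650]
t=3: π = [0.2930, 0.3860, 0.3210]
t=4: π = [0.2642, 0.3284, 0.4074]
t=5: π = [0.2815, 0.3630, 0.3556]
t=6: π = [0.2711, 0.3422, 0.3867]
t=7: π = [0.2773, 0.3547, 0.3680]
t=8: π = [0.2736, 0.3472, 0.3792]
t=9: π = [0.2758, 0.3517, 0.3725]

π = [0.2758, 0.3517, 0.3725]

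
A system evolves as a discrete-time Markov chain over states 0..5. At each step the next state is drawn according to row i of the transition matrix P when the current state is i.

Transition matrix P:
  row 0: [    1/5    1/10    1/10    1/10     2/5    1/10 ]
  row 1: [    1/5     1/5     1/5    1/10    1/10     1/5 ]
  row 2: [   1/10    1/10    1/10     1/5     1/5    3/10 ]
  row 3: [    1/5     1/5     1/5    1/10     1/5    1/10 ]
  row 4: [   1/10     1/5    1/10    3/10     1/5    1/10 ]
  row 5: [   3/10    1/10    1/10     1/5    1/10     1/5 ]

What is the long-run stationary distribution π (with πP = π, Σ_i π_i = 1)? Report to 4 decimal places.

π = [0.1820, 0.1528, 0.1323, 0.1701, 0.2054, 0.1575]

Balance equations π_j = Σ_i π_i·P[i][j]:
  π_0 = 1/5·π_0 + 1/5·π_1 + 1/10·π_2 + 1/5·π_3 + 1/10·π_4 + 3/10·π_5
  π_1 = 1/10·π_0 + 1/5·π_1 + 1/10·π_2 + 1/5·π_3 + 1/5·π_4 + 1/10·π_5
  π_2 = 1/10·π_0 + 1/5·π_1 + 1/10·π_2 + 1/5·π_3 + 1/10·π_4 + 1/10·π_5
  π_3 = 1/10·π_0 + 1/10·π_1 + 1/5·π_2 + 1/10·π_3 + 3/10·π_4 + 1/5·π_5
  π_4 = 2/5·π_0 + 1/10·π_1 + 1/5·π_2 + 1/5·π_3 + 1/5·π_4 + 1/10·π_5
  normalize: π_0 + π_1 + π_2 + π_3 + π_4 + π_5 = 1
Solving the linear system gives exactly π = [4701/25832, 15791/103328, 13669/103328, 17571/103328, 5305/25832, 16273/103328].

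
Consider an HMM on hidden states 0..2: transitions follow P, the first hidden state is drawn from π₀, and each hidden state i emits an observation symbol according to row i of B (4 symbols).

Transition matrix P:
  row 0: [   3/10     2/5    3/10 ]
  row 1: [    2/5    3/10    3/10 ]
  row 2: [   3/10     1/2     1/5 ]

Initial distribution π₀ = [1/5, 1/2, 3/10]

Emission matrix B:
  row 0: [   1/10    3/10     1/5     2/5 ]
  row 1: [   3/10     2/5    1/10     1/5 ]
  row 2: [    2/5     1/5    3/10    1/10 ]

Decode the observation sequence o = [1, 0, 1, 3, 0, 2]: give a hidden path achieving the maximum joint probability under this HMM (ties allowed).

t=0: δ = [6.000e-02, 2.000e-01, 6.000e-02]  (obs o_0=1)
t=1: δ = [8.000e-03, 1.800e-02, 2.400e-02]  ψ = [1, 1, 1]  (obs o_1=0)
t=2: δ = [2.160e-03, 4.800e-03, 1.080e-03]  ψ = [1, 2, 1]  (obs o_2=1)
t=3: δ = [7.680e-04, 2.880e-04, 1.440e-04]  ψ = [1, 1, 1]  (obs o_3=3)
t=4: δ = [2.304e-05, 9.216e-05, 9.216e-05]  ψ = [0, 0, 0]  (obs o_4=0)
t=5: δ = [7.373e-06, 4.608e-06, 8.294e-06]  ψ = [1, 2, 1]  (obs o_5=2)
backtrack: best end state = 2; path = [1, 2, 1, 0, 1, 2]

path = [1, 2, 1, 0, 1, 2]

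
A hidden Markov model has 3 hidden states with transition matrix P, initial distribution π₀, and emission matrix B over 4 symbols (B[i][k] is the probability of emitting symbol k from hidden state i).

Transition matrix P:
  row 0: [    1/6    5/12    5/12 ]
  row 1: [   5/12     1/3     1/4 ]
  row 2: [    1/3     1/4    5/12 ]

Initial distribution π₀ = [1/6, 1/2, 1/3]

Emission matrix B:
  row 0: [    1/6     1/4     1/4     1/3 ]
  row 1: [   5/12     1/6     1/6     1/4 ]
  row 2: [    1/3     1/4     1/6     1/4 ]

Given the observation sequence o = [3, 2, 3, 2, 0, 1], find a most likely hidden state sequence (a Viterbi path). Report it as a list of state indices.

path = [1, 0, 1, 0, 1, 0]

t=0: δ = [5.556e-02, 1.250e-01, 8.333e-02]  (obs o_0=3)
t=1: δ = [1.302e-02, 6.944e-03, 5.787e-03]  ψ = [1, 1, 2]  (obs o_1=2)
t=2: δ = [9.645e-04, 1.356e-03, 1.356e-03]  ψ = [1, 0, 0]  (obs o_2=3)
t=3: δ = [1.413e-04, 7.535e-05, 9.419e-05]  ψ = [1, 1, 2]  (obs o_3=2)
t=4: δ = [5.233e-06, 2.453e-05, 1.962e-05]  ψ = [1, 0, 0]  (obs o_4=0)
t=5: δ = [2.555e-06, 1.363e-06, 2.044e-06]  ψ = [1, 1, 2]  (obs o_5=1)
backtrack: best end state = 0; path = [1, 0, 1, 0, 1, 0]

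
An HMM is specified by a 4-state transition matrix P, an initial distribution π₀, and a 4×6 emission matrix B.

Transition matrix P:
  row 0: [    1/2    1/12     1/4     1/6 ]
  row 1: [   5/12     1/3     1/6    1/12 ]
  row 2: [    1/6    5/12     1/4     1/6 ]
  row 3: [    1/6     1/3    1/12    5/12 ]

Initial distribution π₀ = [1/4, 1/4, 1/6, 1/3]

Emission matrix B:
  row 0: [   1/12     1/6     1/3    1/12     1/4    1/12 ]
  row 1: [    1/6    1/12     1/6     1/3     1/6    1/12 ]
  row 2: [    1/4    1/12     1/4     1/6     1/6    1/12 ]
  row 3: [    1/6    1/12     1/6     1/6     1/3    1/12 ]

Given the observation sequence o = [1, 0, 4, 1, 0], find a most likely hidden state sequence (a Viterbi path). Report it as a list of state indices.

path = [0, 0, 0, 0, 2]

t=0: δ = [4.167e-02, 2.083e-02, 1.389e-02, 2.778e-02]  (obs o_0=1)
t=1: δ = [1.736e-03, 1.543e-03, 2.604e-03, 1.929e-03]  ψ = [0, 3, 0, 3]  (obs o_1=0)
t=2: δ = [2.170e-04, 1.808e-04, 1.085e-04, 2.679e-04]  ψ = [0, 2, 2, 3]  (obs o_2=4)
t=3: δ = [1.808e-05, 7.442e-06, 4.521e-06, 9.303e-06]  ψ = [0, 3, 0, 3]  (obs o_3=1)
t=4: δ = [7.535e-07, 5.168e-07, 1.130e-06, 6.460e-07]  ψ = [0, 3, 0, 3]  (obs o_4=0)
backtrack: best end state = 2; path = [0, 0, 0, 0, 2]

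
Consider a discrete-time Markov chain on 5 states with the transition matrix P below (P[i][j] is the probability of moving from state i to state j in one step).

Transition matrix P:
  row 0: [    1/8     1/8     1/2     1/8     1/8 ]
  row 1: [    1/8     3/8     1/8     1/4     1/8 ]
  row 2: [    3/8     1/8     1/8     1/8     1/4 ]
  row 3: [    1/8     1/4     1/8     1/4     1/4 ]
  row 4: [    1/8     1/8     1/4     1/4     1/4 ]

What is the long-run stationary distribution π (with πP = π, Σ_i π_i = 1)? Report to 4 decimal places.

Balance equations π_j = Σ_i π_i·P[i][j]:
  π_0 = 1/8·π_0 + 1/8·π_1 + 3/8·π_2 + 1/8·π_3 + 1/8·π_4
  π_1 = 1/8·π_0 + 3/8·π_1 + 1/8·π_2 + 1/4·π_3 + 1/8·π_4
  π_2 = 1/2·π_0 + 1/8·π_1 + 1/8·π_2 + 1/8·π_3 + 1/4·π_4
  π_3 = 1/8·π_0 + 1/4·π_1 + 1/8·π_2 + 1/4·π_3 + 1/4·π_4
  normalize: π_0 + π_1 + π_2 + π_3 + π_4 = 1
Solving the linear system gives exactly π = [573/3194, 639/3194, 695/3194, 320/1597, 647/3194].

π = [0.1794, 0.2001, 0.2176, 0.2004, 0.2026]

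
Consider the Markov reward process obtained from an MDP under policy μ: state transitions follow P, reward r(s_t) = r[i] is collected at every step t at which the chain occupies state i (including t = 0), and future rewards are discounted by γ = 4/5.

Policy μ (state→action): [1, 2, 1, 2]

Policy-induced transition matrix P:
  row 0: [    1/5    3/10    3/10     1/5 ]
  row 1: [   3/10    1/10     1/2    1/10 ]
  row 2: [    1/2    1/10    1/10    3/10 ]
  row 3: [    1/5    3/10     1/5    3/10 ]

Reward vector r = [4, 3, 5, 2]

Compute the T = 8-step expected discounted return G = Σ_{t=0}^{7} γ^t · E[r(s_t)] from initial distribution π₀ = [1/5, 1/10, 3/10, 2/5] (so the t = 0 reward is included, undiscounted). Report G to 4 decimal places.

G = 14.6944

t=0: π = [0.2000, 0.1000, 0.3000, 0.4000], E[r] = 3.4000, γ^t·E[r] = 3.400000, running G = 3.400000
t=1: π = [0.3000, 0.2200, 0.2200, 0.2600], E[r] = 3.4800, γ^t·E[r] = 2.784000, running G = 6.184000
t=2: π = [0.2880, 0.2120, 0.2740, 0.2260], E[r] = 3.6100, γ^t·E[r] = 2.310400, running G = 8.494400
t=3: π = [0.3034, 0.2028, 0.2650, 0.2288], E[r] = 3.6046, γ^t·E[r] = 1.845555, running G = 10.339955
t=4: π = [0.2998, 0.2064, 0.2647, 0.2291], E[r] = 3.6000, γ^t·E[r] = 1.474576, running G = 11.814532
t=5: π = [0.3000, 0.2058, 0.2654, 0.2287], E[r] = 3.6022, γ^t·E[r] = 1.180368, running G = 12.994900
t=6: π = [0.3002, 0.2058, 0.2652, 0.2288], E[r] = 3.6018, γ^t·E[r] = 0.944179, running G = 13.939079
t=7: π = [0.3001, 0.2058, 0.2652, 0.2288], E[r] = 3.6018, γ^t·E[r] = 0.755344, running G = 14.694423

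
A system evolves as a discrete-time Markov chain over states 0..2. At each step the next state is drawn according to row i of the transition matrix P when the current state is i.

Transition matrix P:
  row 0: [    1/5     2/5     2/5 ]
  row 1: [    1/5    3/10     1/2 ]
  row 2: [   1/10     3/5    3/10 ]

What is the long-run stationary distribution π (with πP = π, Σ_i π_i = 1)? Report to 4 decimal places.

Balance equations π_j = Σ_i π_i·P[i][j]:
  π_0 = 1/5·π_0 + 1/5·π_1 + 1/10·π_2
  π_1 = 2/5·π_0 + 3/10·π_1 + 3/5·π_2
  normalize: π_0 + π_1 + π_2 = 1
Solving the linear system gives exactly π = [19/119, 52/119, 48/119].

π = [0.1597, 0.4370, 0.4034]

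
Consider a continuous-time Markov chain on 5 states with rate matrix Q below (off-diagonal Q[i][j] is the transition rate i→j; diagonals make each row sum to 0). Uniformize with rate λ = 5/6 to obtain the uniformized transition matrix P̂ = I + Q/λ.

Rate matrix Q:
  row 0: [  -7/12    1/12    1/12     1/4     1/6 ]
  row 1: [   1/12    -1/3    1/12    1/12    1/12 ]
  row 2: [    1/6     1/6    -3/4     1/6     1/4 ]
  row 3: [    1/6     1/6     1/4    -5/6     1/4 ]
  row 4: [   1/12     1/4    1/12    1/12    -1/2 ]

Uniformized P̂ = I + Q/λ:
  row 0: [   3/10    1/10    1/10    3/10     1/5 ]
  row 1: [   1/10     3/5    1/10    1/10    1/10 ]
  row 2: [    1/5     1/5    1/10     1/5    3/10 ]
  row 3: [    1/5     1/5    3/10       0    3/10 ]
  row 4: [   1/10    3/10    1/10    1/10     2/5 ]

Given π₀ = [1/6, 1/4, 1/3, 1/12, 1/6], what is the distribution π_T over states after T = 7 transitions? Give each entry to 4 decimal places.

t=0: π = [0.1667, 0.2500, 0.3333, 0.0833, 0.1667]
t=1: π = [0.1750, 0.3000, 0.1167, 0.1583, 0.2500]
t=2: π = [0.1625, 0.3275, 0.1317, 0.1308, 0.2475]
t=3: π = [0.1588, 0.3395, 0.1262, 0.1326, 0.2430]
t=4: π = [0.1576, 0.3442, 0.1265, 0.1311, 0.2405]
t=5: π = [0.1573, 0.3460, 0.1262, 0.1311, 0.2394]
t=6: π = [0.1572, 0.3466, 0.1262, 0.1310, 0.2390]
t=7: π = [0.1572, 0.3468, 0.1262, 0.1310, 0.2389]

π = [0.1572, 0.3468, 0.1262, 0.1310, 0.2389]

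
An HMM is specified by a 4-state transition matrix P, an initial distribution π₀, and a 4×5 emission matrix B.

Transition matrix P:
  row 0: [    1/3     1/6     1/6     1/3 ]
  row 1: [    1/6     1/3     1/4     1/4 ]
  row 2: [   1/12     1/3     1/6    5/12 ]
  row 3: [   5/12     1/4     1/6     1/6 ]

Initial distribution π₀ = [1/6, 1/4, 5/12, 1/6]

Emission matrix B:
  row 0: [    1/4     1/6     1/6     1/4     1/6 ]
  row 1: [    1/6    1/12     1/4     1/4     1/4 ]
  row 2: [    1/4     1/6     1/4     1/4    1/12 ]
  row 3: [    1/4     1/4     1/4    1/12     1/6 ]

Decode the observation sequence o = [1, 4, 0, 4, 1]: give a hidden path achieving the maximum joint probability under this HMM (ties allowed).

path = [2, 3, 0, 0, 3]

t=0: δ = [2.778e-02, 2.083e-02, 6.944e-02, 4.167e-02]  (obs o_0=1)
t=1: δ = [2.894e-03, 5.787e-03, 9.645e-04, 4.823e-03]  ψ = [3, 2, 2, 2]  (obs o_1=4)
t=2: δ = [5.023e-04, 3.215e-04, 3.617e-04, 3.617e-04]  ψ = [3, 1, 1, 1]  (obs o_2=0)
t=3: δ = [2.791e-05, 3.014e-05, 6.977e-06, 2.791e-05]  ψ = [0, 2, 0, 0]  (obs o_3=4)
t=4: δ = [1.938e-06, 8.372e-07, 1.256e-06, 2.326e-06]  ψ = [3, 1, 1, 0]  (obs o_4=1)
backtrack: best end state = 3; path = [2, 3, 0, 0, 3]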